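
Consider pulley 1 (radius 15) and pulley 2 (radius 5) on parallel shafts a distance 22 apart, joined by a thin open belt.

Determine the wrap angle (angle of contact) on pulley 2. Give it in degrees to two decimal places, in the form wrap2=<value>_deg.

open belt: β = asin((r2−r1)/C) = asin(-10/22) = -27.0357°
wrap1 = π − 2β = 234.0714°
wrap2 = π + 2β = 125.9286°

wrap2=125.93_deg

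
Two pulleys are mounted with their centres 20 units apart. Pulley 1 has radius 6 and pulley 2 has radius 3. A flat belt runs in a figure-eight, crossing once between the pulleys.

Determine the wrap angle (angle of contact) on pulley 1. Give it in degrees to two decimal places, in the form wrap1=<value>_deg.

wrap1=233.49_deg

crossed belt: β = asin((r1+r2)/C) = asin(9/20) = 26.7437°
wrap1 = wrap2 = π + 2β = 233.4874°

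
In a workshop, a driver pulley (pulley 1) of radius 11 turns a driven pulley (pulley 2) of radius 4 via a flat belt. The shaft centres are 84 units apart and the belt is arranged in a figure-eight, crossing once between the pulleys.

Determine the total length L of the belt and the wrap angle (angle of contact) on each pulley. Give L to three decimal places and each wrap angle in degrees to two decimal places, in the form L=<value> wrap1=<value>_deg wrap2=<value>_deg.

L=217.810 wrap1=200.57_deg wrap2=200.57_deg

crossed belt: β = asin((r1+r2)/C) = asin(15/84) = 10.2866°
wrap1 = wrap2 = π + 2β = 200.5731°
tangent length = C·cosβ = 82.6499
L = (r1+r2)·wrap + 2·C·cosβ = 15·3.5007 + 2·82.6499 = 217.8096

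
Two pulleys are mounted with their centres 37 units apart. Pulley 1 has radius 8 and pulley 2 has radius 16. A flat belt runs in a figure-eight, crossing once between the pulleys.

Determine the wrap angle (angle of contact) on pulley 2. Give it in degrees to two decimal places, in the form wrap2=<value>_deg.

crossed belt: β = asin((r1+r2)/C) = asin(24/37) = 40.4398°
wrap1 = wrap2 = π + 2β = 260.8796°

wrap2=260.88_deg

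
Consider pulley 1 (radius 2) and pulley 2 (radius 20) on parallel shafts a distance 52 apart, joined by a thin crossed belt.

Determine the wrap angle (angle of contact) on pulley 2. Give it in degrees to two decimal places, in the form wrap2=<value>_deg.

crossed belt: β = asin((r1+r2)/C) = asin(22/52) = 25.0290°
wrap1 = wrap2 = π + 2β = 230.0580°

wrap2=230.06_deg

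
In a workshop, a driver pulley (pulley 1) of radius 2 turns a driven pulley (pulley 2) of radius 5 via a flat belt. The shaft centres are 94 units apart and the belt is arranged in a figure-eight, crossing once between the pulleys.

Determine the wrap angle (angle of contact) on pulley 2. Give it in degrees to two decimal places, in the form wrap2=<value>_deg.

crossed belt: β = asin((r1+r2)/C) = asin(7/94) = 4.2707°
wrap1 = wrap2 = π + 2β = 188.5413°

wrap2=188.54_deg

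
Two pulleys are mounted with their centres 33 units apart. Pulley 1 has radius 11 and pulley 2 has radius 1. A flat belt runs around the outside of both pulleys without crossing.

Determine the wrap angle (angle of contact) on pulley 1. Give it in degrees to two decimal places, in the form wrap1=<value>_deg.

wrap1=215.28_deg

open belt: β = asin((r2−r1)/C) = asin(-10/33) = -17.6397°
wrap1 = π − 2β = 215.2794°
wrap2 = π + 2β = 144.7206°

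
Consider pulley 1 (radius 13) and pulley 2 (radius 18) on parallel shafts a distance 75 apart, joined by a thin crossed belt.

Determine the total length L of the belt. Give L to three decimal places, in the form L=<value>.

L=260.395

crossed belt: β = asin((r1+r2)/C) = asin(31/75) = 24.4144°
wrap1 = wrap2 = π + 2β = 228.8288°
tangent length = C·cosβ = 68.2935
L = (r1+r2)·wrap + 2·C·cosβ = 31·3.9938 + 2·68.2935 = 260.3953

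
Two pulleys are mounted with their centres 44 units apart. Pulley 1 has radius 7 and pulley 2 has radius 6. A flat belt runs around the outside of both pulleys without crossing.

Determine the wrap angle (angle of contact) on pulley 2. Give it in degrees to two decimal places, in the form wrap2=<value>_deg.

wrap2=177.40_deg

open belt: β = asin((r2−r1)/C) = asin(-1/44) = -1.3023°
wrap1 = π − 2β = 182.6046°
wrap2 = π + 2β = 177.3954°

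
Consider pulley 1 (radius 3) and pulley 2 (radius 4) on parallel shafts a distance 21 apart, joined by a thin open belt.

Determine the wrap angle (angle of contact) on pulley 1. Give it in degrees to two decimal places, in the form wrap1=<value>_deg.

open belt: β = asin((r2−r1)/C) = asin(1/21) = 2.7294°
wrap1 = π − 2β = 174.5412°
wrap2 = π + 2β = 185.4588°

wrap1=174.54_deg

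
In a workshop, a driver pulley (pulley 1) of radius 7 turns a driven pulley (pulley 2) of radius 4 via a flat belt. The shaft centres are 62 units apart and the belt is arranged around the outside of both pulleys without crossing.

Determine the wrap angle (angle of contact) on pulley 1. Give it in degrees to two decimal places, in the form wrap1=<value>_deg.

open belt: β = asin((r2−r1)/C) = asin(-3/62) = -2.7735°
wrap1 = π − 2β = 185.5469°
wrap2 = π + 2β = 174.4531°

wrap1=185.55_deg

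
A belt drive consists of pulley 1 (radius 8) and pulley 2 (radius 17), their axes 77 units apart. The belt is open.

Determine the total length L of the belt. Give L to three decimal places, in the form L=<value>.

L=233.593

open belt: β = asin((r2−r1)/C) = asin(9/77) = 6.7123°
wrap1 = π − 2β = 166.5755°
wrap2 = π + 2β = 193.4245°
tangent length = C·cosβ = 76.4722
L = r1·wrap1 + r2·wrap2 + 2·C·cosβ = 8·2.9073 + 17·3.3759 + 2·76.4722 = 233.5930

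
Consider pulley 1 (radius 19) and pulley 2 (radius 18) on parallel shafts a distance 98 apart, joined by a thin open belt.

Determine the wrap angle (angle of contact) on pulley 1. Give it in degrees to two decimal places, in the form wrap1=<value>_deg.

open belt: β = asin((r2−r1)/C) = asin(-1/98) = -0.5847°
wrap1 = π − 2β = 181.1693°
wrap2 = π + 2β = 178.8307°

wrap1=181.17_deg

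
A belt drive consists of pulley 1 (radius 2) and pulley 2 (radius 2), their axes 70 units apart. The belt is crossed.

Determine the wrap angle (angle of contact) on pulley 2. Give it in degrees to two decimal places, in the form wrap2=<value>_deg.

crossed belt: β = asin((r1+r2)/C) = asin(4/70) = 3.2758°
wrap1 = wrap2 = π + 2β = 186.5517°

wrap2=186.55_deg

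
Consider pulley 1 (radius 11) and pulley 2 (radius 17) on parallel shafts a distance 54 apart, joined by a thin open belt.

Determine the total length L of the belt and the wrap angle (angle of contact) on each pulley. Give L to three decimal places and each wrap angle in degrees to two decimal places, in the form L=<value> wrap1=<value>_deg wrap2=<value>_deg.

open belt: β = asin((r2−r1)/C) = asin(6/54) = 6.3794°
wrap1 = π − 2β = 167.2413°
wrap2 = π + 2β = 192.7587°
tangent length = C·cosβ = 53.6656
L = r1·wrap1 + r2·wrap2 + 2·C·cosβ = 11·2.9189 + 17·3.3643 + 2·53.6656 = 196.6319

L=196.632 wrap1=167.24_deg wrap2=192.76_deg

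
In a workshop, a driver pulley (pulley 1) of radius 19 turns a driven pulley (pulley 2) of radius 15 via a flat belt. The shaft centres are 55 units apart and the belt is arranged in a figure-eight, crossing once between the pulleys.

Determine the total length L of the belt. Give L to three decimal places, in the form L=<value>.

L=238.595

crossed belt: β = asin((r1+r2)/C) = asin(34/55) = 38.1835°
wrap1 = wrap2 = π + 2β = 256.3670°
tangent length = C·cosβ = 43.2319
L = (r1+r2)·wrap + 2·C·cosβ = 34·4.4744 + 2·43.2319 = 238.5951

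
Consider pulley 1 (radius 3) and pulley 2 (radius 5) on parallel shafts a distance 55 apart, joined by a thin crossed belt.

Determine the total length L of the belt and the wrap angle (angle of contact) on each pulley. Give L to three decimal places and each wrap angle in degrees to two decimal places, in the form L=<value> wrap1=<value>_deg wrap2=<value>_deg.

L=136.298 wrap1=196.73_deg wrap2=196.73_deg

crossed belt: β = asin((r1+r2)/C) = asin(8/55) = 8.3636°
wrap1 = wrap2 = π + 2β = 196.7272°
tangent length = C·cosβ = 54.4151
L = (r1+r2)·wrap + 2·C·cosβ = 8·3.4335 + 2·54.4151 = 136.2984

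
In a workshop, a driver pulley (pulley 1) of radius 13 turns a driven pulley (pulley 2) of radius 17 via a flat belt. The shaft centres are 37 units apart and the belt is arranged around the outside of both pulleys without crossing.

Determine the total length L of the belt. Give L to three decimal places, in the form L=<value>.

open belt: β = asin((r2−r1)/C) = asin(4/37) = 6.2063°
wrap1 = π − 2β = 167.5875°
wrap2 = π + 2β = 192.4125°
tangent length = C·cosβ = 36.7831
L = r1·wrap1 + r2·wrap2 + 2·C·cosβ = 13·2.9250 + 17·3.3582 + 2·36.7831 = 168.6806

L=168.681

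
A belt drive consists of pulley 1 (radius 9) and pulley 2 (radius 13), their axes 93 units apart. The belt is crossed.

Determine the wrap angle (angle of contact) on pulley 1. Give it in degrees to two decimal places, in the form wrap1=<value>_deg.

wrap1=207.37_deg

crossed belt: β = asin((r1+r2)/C) = asin(22/93) = 13.6835°
wrap1 = wrap2 = π + 2β = 207.3671°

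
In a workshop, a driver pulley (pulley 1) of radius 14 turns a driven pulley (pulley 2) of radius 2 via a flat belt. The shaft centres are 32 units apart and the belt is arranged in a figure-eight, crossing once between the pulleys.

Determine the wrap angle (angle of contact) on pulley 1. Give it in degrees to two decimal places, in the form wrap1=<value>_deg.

crossed belt: β = asin((r1+r2)/C) = asin(16/32) = 30.0000°
wrap1 = wrap2 = π + 2β = 240.0000°

wrap1=240.00_deg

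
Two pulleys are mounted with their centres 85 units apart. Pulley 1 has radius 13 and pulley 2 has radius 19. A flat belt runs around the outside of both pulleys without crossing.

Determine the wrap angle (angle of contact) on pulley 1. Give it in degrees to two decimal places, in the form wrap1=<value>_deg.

open belt: β = asin((r2−r1)/C) = asin(6/85) = 4.0478°
wrap1 = π − 2β = 171.9045°
wrap2 = π + 2β = 188.0955°

wrap1=171.90_deg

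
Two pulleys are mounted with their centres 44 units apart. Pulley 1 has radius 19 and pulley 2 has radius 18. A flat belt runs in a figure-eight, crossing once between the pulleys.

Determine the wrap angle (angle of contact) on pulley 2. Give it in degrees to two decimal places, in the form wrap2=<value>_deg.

crossed belt: β = asin((r1+r2)/C) = asin(37/44) = 57.2362°
wrap1 = wrap2 = π + 2β = 294.4725°

wrap2=294.47_deg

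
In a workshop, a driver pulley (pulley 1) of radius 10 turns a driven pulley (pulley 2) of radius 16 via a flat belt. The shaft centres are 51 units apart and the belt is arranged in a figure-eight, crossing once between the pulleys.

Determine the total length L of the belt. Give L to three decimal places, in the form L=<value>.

L=197.249

crossed belt: β = asin((r1+r2)/C) = asin(26/51) = 30.6508°
wrap1 = wrap2 = π + 2β = 241.3015°
tangent length = C·cosβ = 43.8748
L = (r1+r2)·wrap + 2·C·cosβ = 26·4.2115 + 2·43.8748 = 197.2488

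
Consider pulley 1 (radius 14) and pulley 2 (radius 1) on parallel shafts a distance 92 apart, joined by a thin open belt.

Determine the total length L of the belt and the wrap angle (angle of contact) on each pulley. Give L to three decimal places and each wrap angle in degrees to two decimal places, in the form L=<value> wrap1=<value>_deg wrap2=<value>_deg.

L=232.964 wrap1=196.25_deg wrap2=163.75_deg

open belt: β = asin((r2−r1)/C) = asin(-13/92) = -8.1233°
wrap1 = π − 2β = 196.2467°
wrap2 = π + 2β = 163.7533°
tangent length = C·cosβ = 91.0769
L = r1·wrap1 + r2·wrap2 + 2·C·cosβ = 14·3.4252 + 1·2.8580 + 2·91.0769 = 232.9639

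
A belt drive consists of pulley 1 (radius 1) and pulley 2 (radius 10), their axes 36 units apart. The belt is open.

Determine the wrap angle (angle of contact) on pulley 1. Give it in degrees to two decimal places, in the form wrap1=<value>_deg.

wrap1=151.04_deg

open belt: β = asin((r2−r1)/C) = asin(9/36) = 14.4775°
wrap1 = π − 2β = 151.0450°
wrap2 = π + 2β = 208.9550°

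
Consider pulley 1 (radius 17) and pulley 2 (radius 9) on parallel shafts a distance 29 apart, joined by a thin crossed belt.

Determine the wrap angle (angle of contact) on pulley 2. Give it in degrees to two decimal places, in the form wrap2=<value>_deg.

crossed belt: β = asin((r1+r2)/C) = asin(26/29) = 63.7084°
wrap1 = wrap2 = π + 2β = 307.4169°

wrap2=307.42_deg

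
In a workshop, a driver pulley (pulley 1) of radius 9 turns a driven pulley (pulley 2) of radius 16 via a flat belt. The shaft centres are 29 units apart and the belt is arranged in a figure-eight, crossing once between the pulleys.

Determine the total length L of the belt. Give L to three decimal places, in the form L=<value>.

crossed belt: β = asin((r1+r2)/C) = asin(25/29) = 59.5497°
wrap1 = wrap2 = π + 2β = 299.0994°
tangent length = C·cosβ = 14.6969
L = (r1+r2)·wrap + 2·C·cosβ = 25·5.2203 + 2·14.6969 = 159.9006

L=159.901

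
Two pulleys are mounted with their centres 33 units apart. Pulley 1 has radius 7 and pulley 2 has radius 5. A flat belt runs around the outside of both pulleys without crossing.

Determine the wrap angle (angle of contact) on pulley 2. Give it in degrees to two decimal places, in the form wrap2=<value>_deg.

wrap2=173.05_deg

open belt: β = asin((r2−r1)/C) = asin(-2/33) = -3.4746°
wrap1 = π − 2β = 186.9492°
wrap2 = π + 2β = 173.0508°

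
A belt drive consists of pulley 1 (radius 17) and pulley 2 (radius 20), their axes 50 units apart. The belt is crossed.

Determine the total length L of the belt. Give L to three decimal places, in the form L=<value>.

L=245.147

crossed belt: β = asin((r1+r2)/C) = asin(37/50) = 47.7314°
wrap1 = wrap2 = π + 2β = 275.4628°
tangent length = C·cosβ = 33.6303
L = (r1+r2)·wrap + 2·C·cosβ = 37·4.8077 + 2·33.6303 = 245.1468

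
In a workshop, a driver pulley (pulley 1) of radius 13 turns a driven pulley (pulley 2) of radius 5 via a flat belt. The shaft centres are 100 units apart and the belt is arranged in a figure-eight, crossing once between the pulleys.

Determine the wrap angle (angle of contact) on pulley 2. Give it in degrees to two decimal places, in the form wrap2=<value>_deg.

wrap2=200.74_deg

crossed belt: β = asin((r1+r2)/C) = asin(18/100) = 10.3698°
wrap1 = wrap2 = π + 2β = 200.7395°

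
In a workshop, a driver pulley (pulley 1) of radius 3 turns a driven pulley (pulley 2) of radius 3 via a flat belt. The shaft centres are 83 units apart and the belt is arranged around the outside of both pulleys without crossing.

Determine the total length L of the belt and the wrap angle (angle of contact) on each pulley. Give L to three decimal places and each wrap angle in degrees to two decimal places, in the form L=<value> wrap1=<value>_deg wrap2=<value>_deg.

open belt: β = asin((r2−r1)/C) = asin(0/83) = 0.0000°
wrap1 = π − 2β = 180.0000°
wrap2 = π + 2β = 180.0000°
tangent length = C·cosβ = 83.0000
L = r1·wrap1 + r2·wrap2 + 2·C·cosβ = 3·3.1416 + 3·3.1416 + 2·83.0000 = 184.8496

L=184.850 wrap1=180.00_deg wrap2=180.00_deg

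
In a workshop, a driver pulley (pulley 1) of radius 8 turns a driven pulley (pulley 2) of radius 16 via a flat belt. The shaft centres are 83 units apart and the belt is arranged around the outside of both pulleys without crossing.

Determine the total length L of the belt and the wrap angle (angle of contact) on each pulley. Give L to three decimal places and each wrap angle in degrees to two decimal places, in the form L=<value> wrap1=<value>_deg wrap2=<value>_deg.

open belt: β = asin((r2−r1)/C) = asin(8/83) = 5.5311°
wrap1 = π − 2β = 168.9379°
wrap2 = π + 2β = 191.0621°
tangent length = C·cosβ = 82.6136
L = r1·wrap1 + r2·wrap2 + 2·C·cosβ = 8·2.9485 + 16·3.3347 + 2·82.6136 = 242.1699

L=242.170 wrap1=168.94_deg wrap2=191.06_deg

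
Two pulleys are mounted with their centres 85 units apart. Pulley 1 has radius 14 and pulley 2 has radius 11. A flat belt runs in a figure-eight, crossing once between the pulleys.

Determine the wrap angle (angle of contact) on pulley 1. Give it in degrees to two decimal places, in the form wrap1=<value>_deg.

wrap1=214.21_deg

crossed belt: β = asin((r1+r2)/C) = asin(25/85) = 17.1046°
wrap1 = wrap2 = π + 2β = 214.2093°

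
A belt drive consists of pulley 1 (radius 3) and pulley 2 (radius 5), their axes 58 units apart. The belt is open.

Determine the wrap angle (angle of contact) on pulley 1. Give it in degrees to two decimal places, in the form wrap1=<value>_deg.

open belt: β = asin((r2−r1)/C) = asin(2/58) = 1.9761°
wrap1 = π − 2β = 176.0478°
wrap2 = π + 2β = 183.9522°

wrap1=176.05_deg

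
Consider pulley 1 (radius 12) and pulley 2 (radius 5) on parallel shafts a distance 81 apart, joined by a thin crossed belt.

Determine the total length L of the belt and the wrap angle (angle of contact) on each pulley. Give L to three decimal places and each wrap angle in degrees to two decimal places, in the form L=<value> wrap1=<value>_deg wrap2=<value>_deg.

L=218.988 wrap1=204.23_deg wrap2=204.23_deg

crossed belt: β = asin((r1+r2)/C) = asin(17/81) = 12.1151°
wrap1 = wrap2 = π + 2β = 204.2302°
tangent length = C·cosβ = 79.1960
L = (r1+r2)·wrap + 2·C·cosβ = 17·3.5645 + 2·79.1960 = 218.9882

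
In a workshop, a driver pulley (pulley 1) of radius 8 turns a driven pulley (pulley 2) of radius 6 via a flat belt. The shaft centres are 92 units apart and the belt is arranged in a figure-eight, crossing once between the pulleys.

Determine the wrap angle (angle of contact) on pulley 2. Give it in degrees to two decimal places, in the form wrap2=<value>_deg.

wrap2=197.51_deg

crossed belt: β = asin((r1+r2)/C) = asin(14/92) = 8.7529°
wrap1 = wrap2 = π + 2β = 197.5059°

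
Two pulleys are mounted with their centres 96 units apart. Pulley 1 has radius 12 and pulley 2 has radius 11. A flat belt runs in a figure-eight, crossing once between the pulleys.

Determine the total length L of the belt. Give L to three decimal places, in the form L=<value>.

crossed belt: β = asin((r1+r2)/C) = asin(23/96) = 13.8619°
wrap1 = wrap2 = π + 2β = 207.7239°
tangent length = C·cosβ = 93.2041
L = (r1+r2)·wrap + 2·C·cosβ = 23·3.6255 + 2·93.2041 = 269.7939

L=269.794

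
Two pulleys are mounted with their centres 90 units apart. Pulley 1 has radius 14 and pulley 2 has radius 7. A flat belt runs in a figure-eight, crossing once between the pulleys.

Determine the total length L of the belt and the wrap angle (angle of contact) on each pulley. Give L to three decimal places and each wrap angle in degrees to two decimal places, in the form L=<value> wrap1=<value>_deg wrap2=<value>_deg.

L=250.896 wrap1=206.99_deg wrap2=206.99_deg

crossed belt: β = asin((r1+r2)/C) = asin(21/90) = 13.4934°
wrap1 = wrap2 = π + 2β = 206.9868°
tangent length = C·cosβ = 87.5157
L = (r1+r2)·wrap + 2·C·cosβ = 21·3.6126 + 2·87.5157 = 250.8960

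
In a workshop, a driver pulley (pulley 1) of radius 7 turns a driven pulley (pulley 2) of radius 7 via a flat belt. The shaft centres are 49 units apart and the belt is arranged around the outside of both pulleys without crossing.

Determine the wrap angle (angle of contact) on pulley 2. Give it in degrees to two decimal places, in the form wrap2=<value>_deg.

wrap2=180.00_deg

open belt: β = asin((r2−r1)/C) = asin(0/49) = 0.0000°
wrap1 = π − 2β = 180.0000°
wrap2 = π + 2β = 180.0000°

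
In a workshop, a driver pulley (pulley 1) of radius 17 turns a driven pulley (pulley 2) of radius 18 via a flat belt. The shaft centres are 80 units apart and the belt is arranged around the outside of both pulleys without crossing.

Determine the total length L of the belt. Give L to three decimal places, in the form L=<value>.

L=269.968

open belt: β = asin((r2−r1)/C) = asin(1/80) = 0.7162°
wrap1 = π − 2β = 178.5676°
wrap2 = π + 2β = 181.4324°
tangent length = C·cosβ = 79.9937
L = r1·wrap1 + r2·wrap2 + 2·C·cosβ = 17·3.1166 + 18·3.1666 + 2·79.9937 = 269.9682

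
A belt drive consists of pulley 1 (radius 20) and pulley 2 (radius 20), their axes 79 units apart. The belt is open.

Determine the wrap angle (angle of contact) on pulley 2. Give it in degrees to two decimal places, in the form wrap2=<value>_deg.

wrap2=180.00_deg

open belt: β = asin((r2−r1)/C) = asin(0/79) = 0.0000°
wrap1 = π − 2β = 180.0000°
wrap2 = π + 2β = 180.0000°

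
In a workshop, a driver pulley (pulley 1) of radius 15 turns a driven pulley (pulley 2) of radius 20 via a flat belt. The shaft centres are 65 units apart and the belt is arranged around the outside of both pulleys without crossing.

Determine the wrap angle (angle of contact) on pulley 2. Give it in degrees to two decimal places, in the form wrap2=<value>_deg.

open belt: β = asin((r2−r1)/C) = asin(5/65) = 4.4117°
wrap1 = π − 2β = 171.1765°
wrap2 = π + 2β = 188.8235°

wrap2=188.82_deg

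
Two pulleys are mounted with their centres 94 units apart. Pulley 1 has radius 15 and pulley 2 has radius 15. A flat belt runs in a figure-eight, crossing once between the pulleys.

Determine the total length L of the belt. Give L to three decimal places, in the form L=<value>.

crossed belt: β = asin((r1+r2)/C) = asin(30/94) = 18.6115°
wrap1 = wrap2 = π + 2β = 217.2229°
tangent length = C·cosβ = 89.0842
L = (r1+r2)·wrap + 2·C·cosβ = 30·3.7913 + 2·89.0842 = 291.9061

L=291.906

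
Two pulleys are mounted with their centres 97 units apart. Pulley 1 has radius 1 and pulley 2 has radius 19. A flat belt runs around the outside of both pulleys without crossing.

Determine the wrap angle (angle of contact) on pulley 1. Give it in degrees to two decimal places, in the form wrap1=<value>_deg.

open belt: β = asin((r2−r1)/C) = asin(18/97) = 10.6942°
wrap1 = π − 2β = 158.6116°
wrap2 = π + 2β = 201.3884°

wrap1=158.61_deg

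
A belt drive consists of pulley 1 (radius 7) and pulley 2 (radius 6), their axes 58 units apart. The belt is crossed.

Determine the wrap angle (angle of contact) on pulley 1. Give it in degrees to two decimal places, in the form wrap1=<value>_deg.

wrap1=205.90_deg

crossed belt: β = asin((r1+r2)/C) = asin(13/58) = 12.9522°
wrap1 = wrap2 = π + 2β = 205.9044°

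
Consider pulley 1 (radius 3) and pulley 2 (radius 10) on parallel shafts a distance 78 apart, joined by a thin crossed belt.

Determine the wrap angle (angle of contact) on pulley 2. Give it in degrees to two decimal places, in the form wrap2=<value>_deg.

crossed belt: β = asin((r1+r2)/C) = asin(13/78) = 9.5941°
wrap1 = wrap2 = π + 2β = 199.1881°

wrap2=199.19_deg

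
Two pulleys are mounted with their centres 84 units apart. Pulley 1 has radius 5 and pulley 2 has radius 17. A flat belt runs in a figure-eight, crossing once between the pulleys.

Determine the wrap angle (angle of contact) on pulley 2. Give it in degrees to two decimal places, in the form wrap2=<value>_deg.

wrap2=210.37_deg

crossed belt: β = asin((r1+r2)/C) = asin(22/84) = 15.1831°
wrap1 = wrap2 = π + 2β = 210.3662°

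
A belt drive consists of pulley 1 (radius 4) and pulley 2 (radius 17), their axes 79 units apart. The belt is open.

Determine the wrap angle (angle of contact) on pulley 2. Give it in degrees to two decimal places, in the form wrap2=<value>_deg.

wrap2=198.94_deg

open belt: β = asin((r2−r1)/C) = asin(13/79) = 9.4715°
wrap1 = π − 2β = 161.0570°
wrap2 = π + 2β = 198.9430°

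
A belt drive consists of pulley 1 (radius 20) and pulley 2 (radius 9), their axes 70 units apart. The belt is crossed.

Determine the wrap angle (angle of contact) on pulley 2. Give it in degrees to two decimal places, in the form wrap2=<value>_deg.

crossed belt: β = asin((r1+r2)/C) = asin(29/70) = 24.4743°
wrap1 = wrap2 = π + 2β = 228.9487°

wrap2=228.95_deg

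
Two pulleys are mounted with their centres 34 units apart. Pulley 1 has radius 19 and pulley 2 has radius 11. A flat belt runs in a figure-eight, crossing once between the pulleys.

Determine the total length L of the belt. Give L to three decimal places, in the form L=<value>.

crossed belt: β = asin((r1+r2)/C) = asin(30/34) = 61.9275°
wrap1 = wrap2 = π + 2β = 303.8550°
tangent length = C·cosβ = 16.0000
L = (r1+r2)·wrap + 2·C·cosβ = 30·5.3033 + 2·16.0000 = 191.0981

L=191.098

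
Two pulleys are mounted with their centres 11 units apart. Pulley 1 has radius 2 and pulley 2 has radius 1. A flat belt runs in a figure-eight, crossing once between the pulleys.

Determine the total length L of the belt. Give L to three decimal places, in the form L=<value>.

L=32.248

crossed belt: β = asin((r1+r2)/C) = asin(3/11) = 15.8266°
wrap1 = wrap2 = π + 2β = 211.6532°
tangent length = C·cosβ = 10.5830
L = (r1+r2)·wrap + 2·C·cosβ = 3·3.6940 + 2·10.5830 = 32.2481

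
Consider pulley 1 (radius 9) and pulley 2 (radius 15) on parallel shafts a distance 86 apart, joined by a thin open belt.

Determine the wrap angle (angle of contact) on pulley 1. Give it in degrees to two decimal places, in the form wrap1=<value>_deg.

open belt: β = asin((r2−r1)/C) = asin(6/86) = 4.0006°
wrap1 = π − 2β = 171.9987°
wrap2 = π + 2β = 188.0013°

wrap1=172.00_deg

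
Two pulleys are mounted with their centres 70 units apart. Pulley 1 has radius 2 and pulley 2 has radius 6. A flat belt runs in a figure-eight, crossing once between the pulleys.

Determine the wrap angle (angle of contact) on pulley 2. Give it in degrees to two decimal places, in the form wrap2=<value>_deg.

crossed belt: β = asin((r1+r2)/C) = asin(8/70) = 6.5624°
wrap1 = wrap2 = π + 2β = 193.1249°

wrap2=193.12_deg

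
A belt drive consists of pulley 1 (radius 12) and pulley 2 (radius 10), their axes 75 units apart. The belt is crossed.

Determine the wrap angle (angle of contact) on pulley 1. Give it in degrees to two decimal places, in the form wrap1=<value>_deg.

crossed belt: β = asin((r1+r2)/C) = asin(22/75) = 17.0576°
wrap1 = wrap2 = π + 2β = 214.1152°

wrap1=214.12_deg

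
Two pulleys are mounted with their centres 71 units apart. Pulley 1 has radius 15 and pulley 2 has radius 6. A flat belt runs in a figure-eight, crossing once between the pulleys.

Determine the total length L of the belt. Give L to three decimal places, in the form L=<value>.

crossed belt: β = asin((r1+r2)/C) = asin(21/71) = 17.2040°
wrap1 = wrap2 = π + 2β = 214.4080°
tangent length = C·cosβ = 67.8233
L = (r1+r2)·wrap + 2·C·cosβ = 21·3.7421 + 2·67.8233 = 214.2312

L=214.231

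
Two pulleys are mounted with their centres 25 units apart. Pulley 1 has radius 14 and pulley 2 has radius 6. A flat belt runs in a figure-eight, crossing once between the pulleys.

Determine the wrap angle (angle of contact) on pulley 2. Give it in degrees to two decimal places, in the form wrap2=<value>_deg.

wrap2=286.26_deg

crossed belt: β = asin((r1+r2)/C) = asin(20/25) = 53.1301°
wrap1 = wrap2 = π + 2β = 286.2602°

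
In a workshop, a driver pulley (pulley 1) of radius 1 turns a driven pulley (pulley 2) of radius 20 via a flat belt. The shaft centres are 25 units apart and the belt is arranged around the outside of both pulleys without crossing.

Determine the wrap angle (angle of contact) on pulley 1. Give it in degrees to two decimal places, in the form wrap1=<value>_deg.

open belt: β = asin((r2−r1)/C) = asin(19/25) = 49.4642°
wrap1 = π − 2β = 81.0716°
wrap2 = π + 2β = 278.9284°

wrap1=81.07_deg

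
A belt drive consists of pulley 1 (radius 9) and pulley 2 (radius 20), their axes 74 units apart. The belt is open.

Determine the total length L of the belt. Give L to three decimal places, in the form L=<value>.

L=240.744

open belt: β = asin((r2−r1)/C) = asin(11/74) = 8.5486°
wrap1 = π − 2β = 162.9028°
wrap2 = π + 2β = 197.0972°
tangent length = C·cosβ = 73.1779
L = r1·wrap1 + r2·wrap2 + 2·C·cosβ = 9·2.8432 + 20·3.4400 + 2·73.1779 = 240.7444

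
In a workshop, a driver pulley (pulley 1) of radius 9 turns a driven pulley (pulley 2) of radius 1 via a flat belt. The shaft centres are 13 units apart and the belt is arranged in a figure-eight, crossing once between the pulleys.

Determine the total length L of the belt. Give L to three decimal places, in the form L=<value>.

L=65.582

crossed belt: β = asin((r1+r2)/C) = asin(10/13) = 50.2849°
wrap1 = wrap2 = π + 2β = 280.5697°
tangent length = C·cosβ = 8.3066
L = (r1+r2)·wrap + 2·C·cosβ = 10·4.8969 + 2·8.3066 = 65.5819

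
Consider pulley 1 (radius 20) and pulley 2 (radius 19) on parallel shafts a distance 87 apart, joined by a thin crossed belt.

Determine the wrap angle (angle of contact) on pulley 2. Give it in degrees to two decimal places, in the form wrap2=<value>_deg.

crossed belt: β = asin((r1+r2)/C) = asin(39/87) = 26.6331°
wrap1 = wrap2 = π + 2β = 233.2662°

wrap2=233.27_deg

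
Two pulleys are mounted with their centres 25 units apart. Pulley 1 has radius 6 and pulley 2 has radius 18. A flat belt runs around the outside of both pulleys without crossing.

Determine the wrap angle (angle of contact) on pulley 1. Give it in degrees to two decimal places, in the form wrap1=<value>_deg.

open belt: β = asin((r2−r1)/C) = asin(12/25) = 28.6854°
wrap1 = π − 2β = 122.6292°
wrap2 = π + 2β = 237.3708°

wrap1=122.63_deg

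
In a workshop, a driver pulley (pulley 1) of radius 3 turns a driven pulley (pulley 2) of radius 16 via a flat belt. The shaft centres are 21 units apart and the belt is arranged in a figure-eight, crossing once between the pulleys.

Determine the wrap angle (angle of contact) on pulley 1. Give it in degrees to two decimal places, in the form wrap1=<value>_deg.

crossed belt: β = asin((r1+r2)/C) = asin(19/21) = 64.7912°
wrap1 = wrap2 = π + 2β = 309.5825°

wrap1=309.58_deg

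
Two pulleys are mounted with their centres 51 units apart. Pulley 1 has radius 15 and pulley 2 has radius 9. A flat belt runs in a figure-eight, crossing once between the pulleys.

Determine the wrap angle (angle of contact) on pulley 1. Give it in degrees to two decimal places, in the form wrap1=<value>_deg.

wrap1=236.14_deg

crossed belt: β = asin((r1+r2)/C) = asin(24/51) = 28.0725°
wrap1 = wrap2 = π + 2β = 236.1450°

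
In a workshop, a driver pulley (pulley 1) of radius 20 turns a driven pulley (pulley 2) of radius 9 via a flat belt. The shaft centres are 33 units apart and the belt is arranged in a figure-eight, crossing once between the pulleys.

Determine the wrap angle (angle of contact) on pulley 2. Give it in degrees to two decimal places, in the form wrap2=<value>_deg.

wrap2=302.99_deg

crossed belt: β = asin((r1+r2)/C) = asin(29/33) = 61.4965°
wrap1 = wrap2 = π + 2β = 302.9930°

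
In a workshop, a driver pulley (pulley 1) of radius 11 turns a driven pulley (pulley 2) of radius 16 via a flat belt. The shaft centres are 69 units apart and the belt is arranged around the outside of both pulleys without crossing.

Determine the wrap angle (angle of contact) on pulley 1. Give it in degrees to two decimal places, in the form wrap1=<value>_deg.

open belt: β = asin((r2−r1)/C) = asin(5/69) = 4.1555°
wrap1 = π − 2β = 171.6890°
wrap2 = π + 2β = 188.3110°

wrap1=171.69_deg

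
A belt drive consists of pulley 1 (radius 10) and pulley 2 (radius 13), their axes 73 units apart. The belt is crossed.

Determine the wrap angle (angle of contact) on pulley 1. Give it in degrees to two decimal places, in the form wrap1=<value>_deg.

wrap1=216.73_deg

crossed belt: β = asin((r1+r2)/C) = asin(23/73) = 18.3649°
wrap1 = wrap2 = π + 2β = 216.7299°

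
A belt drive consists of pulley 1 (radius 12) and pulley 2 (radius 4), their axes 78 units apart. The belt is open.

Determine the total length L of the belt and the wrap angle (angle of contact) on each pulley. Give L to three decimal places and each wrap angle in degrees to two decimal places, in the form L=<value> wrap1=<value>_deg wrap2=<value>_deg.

L=207.087 wrap1=191.77_deg wrap2=168.23_deg

open belt: β = asin((r2−r1)/C) = asin(-8/78) = -5.8868°
wrap1 = π − 2β = 191.7737°
wrap2 = π + 2β = 168.2263°
tangent length = C·cosβ = 77.5887
L = r1·wrap1 + r2·wrap2 + 2·C·cosβ = 12·3.3471 + 4·2.9361 + 2·77.5887 = 207.0867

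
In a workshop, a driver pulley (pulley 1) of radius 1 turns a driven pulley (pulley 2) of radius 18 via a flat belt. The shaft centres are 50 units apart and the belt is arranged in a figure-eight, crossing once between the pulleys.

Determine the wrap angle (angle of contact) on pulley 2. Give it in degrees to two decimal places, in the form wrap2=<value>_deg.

wrap2=224.67_deg

crossed belt: β = asin((r1+r2)/C) = asin(19/50) = 22.3337°
wrap1 = wrap2 = π + 2β = 224.6674°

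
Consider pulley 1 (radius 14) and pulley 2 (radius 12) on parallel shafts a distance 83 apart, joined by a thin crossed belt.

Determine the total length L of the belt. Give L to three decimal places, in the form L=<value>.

crossed belt: β = asin((r1+r2)/C) = asin(26/83) = 18.2554°
wrap1 = wrap2 = π + 2β = 216.5108°
tangent length = C·cosβ = 78.8226
L = (r1+r2)·wrap + 2·C·cosβ = 26·3.7788 + 2·78.8226 = 255.8946

L=255.895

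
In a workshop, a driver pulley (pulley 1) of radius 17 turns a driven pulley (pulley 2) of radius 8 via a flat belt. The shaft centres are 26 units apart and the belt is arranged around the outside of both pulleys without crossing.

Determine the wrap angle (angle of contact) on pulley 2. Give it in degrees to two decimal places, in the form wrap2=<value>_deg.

open belt: β = asin((r2−r1)/C) = asin(-9/26) = -20.2522°
wrap1 = π − 2β = 220.5045°
wrap2 = π + 2β = 139.4955°

wrap2=139.50_deg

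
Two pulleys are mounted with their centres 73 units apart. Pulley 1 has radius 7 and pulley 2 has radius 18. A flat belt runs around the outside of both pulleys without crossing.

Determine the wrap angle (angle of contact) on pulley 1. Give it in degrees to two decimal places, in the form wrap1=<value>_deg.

wrap1=162.67_deg

open belt: β = asin((r2−r1)/C) = asin(11/73) = 8.6666°
wrap1 = π − 2β = 162.6668°
wrap2 = π + 2β = 197.3332°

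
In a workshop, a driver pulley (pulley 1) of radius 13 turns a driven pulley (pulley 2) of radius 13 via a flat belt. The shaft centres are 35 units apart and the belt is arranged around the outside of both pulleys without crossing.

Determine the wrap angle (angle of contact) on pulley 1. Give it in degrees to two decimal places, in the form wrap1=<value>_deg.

open belt: β = asin((r2−r1)/C) = asin(0/35) = 0.0000°
wrap1 = π − 2β = 180.0000°
wrap2 = π + 2β = 180.0000°

wrap1=180.00_deg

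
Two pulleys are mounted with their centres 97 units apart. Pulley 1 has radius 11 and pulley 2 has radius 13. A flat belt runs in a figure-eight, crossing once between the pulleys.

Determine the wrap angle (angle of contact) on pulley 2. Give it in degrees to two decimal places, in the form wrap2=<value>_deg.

wrap2=208.65_deg

crossed belt: β = asin((r1+r2)/C) = asin(24/97) = 14.3251°
wrap1 = wrap2 = π + 2β = 208.6501°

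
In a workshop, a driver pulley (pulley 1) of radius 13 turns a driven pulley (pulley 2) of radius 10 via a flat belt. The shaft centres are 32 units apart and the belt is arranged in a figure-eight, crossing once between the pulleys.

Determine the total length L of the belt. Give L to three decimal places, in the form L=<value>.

crossed belt: β = asin((r1+r2)/C) = asin(23/32) = 45.9514°
wrap1 = wrap2 = π + 2β = 271.9027°
tangent length = C·cosβ = 22.2486
L = (r1+r2)·wrap + 2·C·cosβ = 23·4.7456 + 2·22.2486 = 153.6459

L=153.646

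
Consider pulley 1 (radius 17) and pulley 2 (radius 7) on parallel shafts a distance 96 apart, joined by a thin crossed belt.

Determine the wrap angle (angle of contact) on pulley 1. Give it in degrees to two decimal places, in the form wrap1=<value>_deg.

wrap1=208.96_deg

crossed belt: β = asin((r1+r2)/C) = asin(24/96) = 14.4775°
wrap1 = wrap2 = π + 2β = 208.9550°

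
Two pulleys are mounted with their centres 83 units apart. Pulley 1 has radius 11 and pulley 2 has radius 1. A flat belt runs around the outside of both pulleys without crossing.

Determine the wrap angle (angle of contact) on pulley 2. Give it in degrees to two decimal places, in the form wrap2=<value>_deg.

wrap2=166.16_deg

open belt: β = asin((r2−r1)/C) = asin(-10/83) = -6.9199°
wrap1 = π − 2β = 193.8398°
wrap2 = π + 2β = 166.1602°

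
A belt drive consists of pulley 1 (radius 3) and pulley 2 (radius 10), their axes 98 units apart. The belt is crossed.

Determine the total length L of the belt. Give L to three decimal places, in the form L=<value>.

L=238.568

crossed belt: β = asin((r1+r2)/C) = asin(13/98) = 7.6229°
wrap1 = wrap2 = π + 2β = 195.2459°
tangent length = C·cosβ = 97.1339
L = (r1+r2)·wrap + 2·C·cosβ = 13·3.4077 + 2·97.1339 = 238.5677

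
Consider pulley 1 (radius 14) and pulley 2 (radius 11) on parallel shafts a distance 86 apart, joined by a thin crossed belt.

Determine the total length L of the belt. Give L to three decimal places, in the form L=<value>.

L=257.860

crossed belt: β = asin((r1+r2)/C) = asin(25/86) = 16.8997°
wrap1 = wrap2 = π + 2β = 213.7995°
tangent length = C·cosβ = 82.2861
L = (r1+r2)·wrap + 2·C·cosβ = 25·3.7315 + 2·82.2861 = 257.8598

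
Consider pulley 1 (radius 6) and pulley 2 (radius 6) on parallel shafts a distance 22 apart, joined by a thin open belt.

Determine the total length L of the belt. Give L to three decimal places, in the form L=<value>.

open belt: β = asin((r2−r1)/C) = asin(0/22) = 0.0000°
wrap1 = π − 2β = 180.0000°
wrap2 = π + 2β = 180.0000°
tangent length = C·cosβ = 22.0000
L = r1·wrap1 + r2·wrap2 + 2·C·cosβ = 6·3.1416 + 6·3.1416 + 2·22.0000 = 81.6991

L=81.699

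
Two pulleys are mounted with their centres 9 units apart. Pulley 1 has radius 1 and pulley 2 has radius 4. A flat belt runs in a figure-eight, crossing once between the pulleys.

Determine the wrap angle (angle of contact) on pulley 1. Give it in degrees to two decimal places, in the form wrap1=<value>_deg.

crossed belt: β = asin((r1+r2)/C) = asin(5/9) = 33.7490°
wrap1 = wrap2 = π + 2β = 247.4980°

wrap1=247.50_deg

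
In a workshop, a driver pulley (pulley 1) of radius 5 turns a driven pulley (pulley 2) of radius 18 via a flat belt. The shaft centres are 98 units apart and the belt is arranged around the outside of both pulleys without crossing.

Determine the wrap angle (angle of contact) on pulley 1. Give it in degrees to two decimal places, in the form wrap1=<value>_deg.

open belt: β = asin((r2−r1)/C) = asin(13/98) = 7.6229°
wrap1 = π − 2β = 164.7541°
wrap2 = π + 2β = 195.2459°

wrap1=164.75_deg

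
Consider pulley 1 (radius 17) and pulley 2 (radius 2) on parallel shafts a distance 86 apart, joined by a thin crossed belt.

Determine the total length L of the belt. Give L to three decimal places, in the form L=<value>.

L=235.905

crossed belt: β = asin((r1+r2)/C) = asin(19/86) = 12.7637°
wrap1 = wrap2 = π + 2β = 205.5274°
tangent length = C·cosβ = 83.8749
L = (r1+r2)·wrap + 2·C·cosβ = 19·3.5871 + 2·83.8749 = 235.9053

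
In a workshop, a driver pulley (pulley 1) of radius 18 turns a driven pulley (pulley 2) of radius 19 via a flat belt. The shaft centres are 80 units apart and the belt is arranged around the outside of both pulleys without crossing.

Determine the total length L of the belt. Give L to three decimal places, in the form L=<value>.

open belt: β = asin((r2−r1)/C) = asin(1/80) = 0.7162°
wrap1 = π − 2β = 178.5676°
wrap2 = π + 2β = 181.4324°
tangent length = C·cosβ = 79.9937
L = r1·wrap1 + r2·wrap2 + 2·C·cosβ = 18·3.1166 + 19·3.1666 + 2·79.9937 = 276.2514

L=276.251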